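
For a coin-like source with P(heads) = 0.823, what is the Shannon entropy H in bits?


H = -p*log2(p) - (1-p)*log2(1-p). -0.823*log2(0.823) = 0.231292; -0.177*log2(0.177) = 0.442178. H = 0.231292 + 0.442178 = 0.6735

0.6735 bits


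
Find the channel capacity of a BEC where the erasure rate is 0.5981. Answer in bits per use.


C = 1 - epsilon = 1 - 0.5981 = 0.4019

0.4019 bits


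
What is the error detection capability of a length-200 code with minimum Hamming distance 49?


Detection capability = d_min - 1 = 49 - 1 = 48

48 errors


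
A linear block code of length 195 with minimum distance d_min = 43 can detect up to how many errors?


Detection capability = d_min - 1 = 43 - 1 = 42

42 errors


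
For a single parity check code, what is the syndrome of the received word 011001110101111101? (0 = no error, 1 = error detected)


Syndrome = XOR of all bits = 0 XOR 1 XOR 1 XOR 0 XOR 0 XOR 1 XOR 1 XOR 1 XOR 0 XOR 1 XOR 0 XOR 1 XOR 1 XOR 1 XOR 1 XOR 1 XOR 0 XOR 1 = 0

0


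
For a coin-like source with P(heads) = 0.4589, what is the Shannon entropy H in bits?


H = -p*log2(p) - (1-p)*log2(1-p). -0.4589*log2(0.4589) = 0.515688; -0.5411*log2(0.5411) = 0.479432. H = 0.515688 + 0.479432 = 0.9951

0.9951 bits


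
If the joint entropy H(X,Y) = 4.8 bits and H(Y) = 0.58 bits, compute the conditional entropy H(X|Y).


H(X|Y) = H(X,Y) - H(Y) = 4.8 - 0.58 = 4.22

4.22 bits


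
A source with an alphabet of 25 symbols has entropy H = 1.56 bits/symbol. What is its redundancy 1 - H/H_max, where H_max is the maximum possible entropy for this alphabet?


H_max = log2(K) = log2(25) = 4.6439 bits/symbol. Redundancy = 1 - H/H_max = 1 - 1.56/4.6439 = 1 - 0.3359 = 0.6641

0.6641


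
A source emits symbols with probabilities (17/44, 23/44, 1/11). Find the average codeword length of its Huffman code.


Huffman construction (repeatedly merge the two least-probable nodes; each merge adds 1 bit to every symbol beneath it): 1/11 + 17/44 = 21/44; 21/44 + 23/44 = 1. Resulting codeword lengths (in the order the probabilities were given): (2, 1, 2). L_avg = sum(p_i * l_i) = 17/44*2 + 23/44*1 + 1/11*2 = 65/44 = 1.4773

1.4773 bits


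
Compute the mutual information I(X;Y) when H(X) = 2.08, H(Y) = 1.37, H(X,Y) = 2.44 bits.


I(X;Y) = H(X) + H(Y) - H(X,Y) = 2.08 + 1.37 - 2.44 = 1.01

1.01 bits


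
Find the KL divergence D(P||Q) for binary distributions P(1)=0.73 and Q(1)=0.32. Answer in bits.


KL = p*log2(p/q) + (1-p)*log2((1-p)/(1-q)) = 0.73*log2(0.73/0.32) + 0.27*log2(0.27/0.68) = 0.5088

0.5088 bits


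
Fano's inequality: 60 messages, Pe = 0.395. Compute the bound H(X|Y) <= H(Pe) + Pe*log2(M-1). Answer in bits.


H(Pe) = -Pe*log2(Pe) - (1-Pe)*log2(1-Pe) = -0.395*log2(0.395) - 0.605*log2(0.605) = 0.529330 + 0.438621 = 0.968. Pe*log2(M-1) = 0.395*log2(59) = 2.323644. Bound = H(Pe) + Pe*log2(M-1) = 0.529330 + 0.438621 + 2.323644 = 3.2916

3.2916 bits


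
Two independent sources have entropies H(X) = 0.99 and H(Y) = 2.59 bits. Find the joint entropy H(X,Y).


For independent variables, H(X,Y) = H(X) + H(Y) = 0.99 + 2.59 = 3.58

3.58 bits


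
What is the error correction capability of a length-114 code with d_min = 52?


Correction capability = floor((d-1)/2) = floor((52-1)/2) = 25

25 errors


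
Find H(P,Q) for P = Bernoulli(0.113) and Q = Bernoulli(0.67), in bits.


H(P,Q) = -p*log2(q) - (1-p)*log2(1-q). -0.113*log2(0.67) = 0.065288; -0.887*log2(0.33) = 1.418723. H(P,Q) = 0.065288 + 1.418723 = 1.484

1.484 bits


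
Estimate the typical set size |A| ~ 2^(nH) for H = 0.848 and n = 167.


log2|A_typical| = nH = 167 * 0.848 = 141.616, so |A_typical| ~ 2^141.616 = 4.272e+42

4.272e+42


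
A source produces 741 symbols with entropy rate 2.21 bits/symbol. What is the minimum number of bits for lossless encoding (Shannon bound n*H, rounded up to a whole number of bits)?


Minimum bits >= n * H = 741 * 2.21 = 1637.61, rounded up to a whole number of bits = 1638

1638 bits


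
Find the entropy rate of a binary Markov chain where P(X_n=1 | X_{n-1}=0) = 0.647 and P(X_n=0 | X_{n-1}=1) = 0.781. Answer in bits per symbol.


Stationary distribution: pi_0 = p10/(p01+p10) = 0.5469, pi_1 = 0.4531. Entropy rate H' = pi_0*H(p01) + pi_1*H(p10) = 0.5469*0.9367 + 0.4531*0.7583 = 0.8559

0.8559 bits/symbol


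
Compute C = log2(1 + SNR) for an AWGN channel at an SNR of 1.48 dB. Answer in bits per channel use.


SNR_linear = 10^(1.48/10) = 1.406; C = log2(1 + SNR_linear) = log2(1 + 1.406) = 1.2667

1.2667 bits/channel use


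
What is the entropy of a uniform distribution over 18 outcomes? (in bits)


H = log2(n) = log2(18) = 4.1699

4.1699 bits


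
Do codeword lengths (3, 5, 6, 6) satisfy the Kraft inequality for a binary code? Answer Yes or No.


Kraft sum = sum(2^(-l_i)) = 0.1875, need <= 1. Result: satisfied (a binary prefix-free code with these lengths exists)

Yes


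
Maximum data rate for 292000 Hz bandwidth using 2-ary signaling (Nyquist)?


Rate = 2 * B * log2(M) = 2 * 292000 * 1.0 = 584000.0

584000.0 bps


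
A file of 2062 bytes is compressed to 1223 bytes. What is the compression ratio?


Ratio = original / compressed = 2062 / 1223 = 1.686

1.686


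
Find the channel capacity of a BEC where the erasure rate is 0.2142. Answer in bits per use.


C = 1 - epsilon = 1 - 0.2142 = 0.7858

0.7858 bits


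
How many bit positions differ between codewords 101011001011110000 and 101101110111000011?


Count differing positions: . . . ^ ^ . ^ ^ ^ ^ . . ^ ^ . . ^ ^ = 10 differences

10


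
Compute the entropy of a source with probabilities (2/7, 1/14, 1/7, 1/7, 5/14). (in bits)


H = -sum(p_i * log2(p_i)). Terms: -(2/7)*log2(2/7) = 0.516387; -(1/14)*log2(1/14) = 0.271954; -(1/7)*log2(1/7) = 0.401051; -(1/7)*log2(1/7) = 0.401051; -(5/14)*log2(5/14) = 0.530510. H = 0.516387 + 0.271954 + 0.401051 + 0.401051 + 0.530510 = 2.121

2.121 bits


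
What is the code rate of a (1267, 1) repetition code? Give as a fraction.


Rate = k/n = 1/1267

1/1267


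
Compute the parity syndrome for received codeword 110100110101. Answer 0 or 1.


Syndrome = XOR of all bits = 1 XOR 1 XOR 0 XOR 1 XOR 0 XOR 0 XOR 1 XOR 1 XOR 0 XOR 1 XOR 0 XOR 1 = 1

1


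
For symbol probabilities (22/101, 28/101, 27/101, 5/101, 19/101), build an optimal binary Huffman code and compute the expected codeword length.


Huffman construction (repeatedly merge the two least-probable nodes; each merge adds 1 bit to every symbol beneath it): 5/101 + 19/101 = 24/101; 22/101 + 24/101 = 46/101; 27/101 + 28/101 = 55/101; 46/101 + 55/101 = 1. Resulting codeword lengths (in the order the probabilities were given): (2, 2, 2, 3, 3). L_avg = sum(p_i * l_i) = 22/101*2 + 28/101*2 + 27/101*2 + 5/101*3 + 19/101*3 = 226/101 = 2.2376

2.2376 bits


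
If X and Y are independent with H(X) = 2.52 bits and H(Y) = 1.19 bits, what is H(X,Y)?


For independent variables, H(X,Y) = H(X) + H(Y) = 2.52 + 1.19 = 3.71

3.71 bits


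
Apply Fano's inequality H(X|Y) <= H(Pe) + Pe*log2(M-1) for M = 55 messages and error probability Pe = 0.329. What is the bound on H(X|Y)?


H(Pe) = -Pe*log2(Pe) - (1-Pe)*log2(1-Pe) = -0.329*log2(0.329) - 0.671*log2(0.671) = 0.527664 + 0.386238 = 0.9139. Pe*log2(M-1) = 0.329*log2(54) = 1.893358. Bound = H(Pe) + Pe*log2(M-1) = 0.527664 + 0.386238 + 1.893358 = 2.8073

2.8073 bits


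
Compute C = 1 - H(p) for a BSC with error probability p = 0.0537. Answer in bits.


H(p) = -p*log2(p) - (1-p)*log2(1-p) = -0.0537*log2(0.0537) - 0.9463*log2(0.9463) = 0.226557 + 0.075354 = 0.3019. C = 1 - H(p) = 1 - 0.3019 = 0.6981

0.6981 bits


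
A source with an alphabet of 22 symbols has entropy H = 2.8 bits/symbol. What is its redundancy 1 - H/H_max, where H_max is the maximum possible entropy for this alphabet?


H_max = log2(K) = log2(22) = 4.4594 bits/symbol. Redundancy = 1 - H/H_max = 1 - 2.8/4.4594 = 1 - 0.6279 = 0.3721

0.3721


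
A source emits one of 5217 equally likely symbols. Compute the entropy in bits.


H = log2(n) = log2(5217) = 12.349

12.349 bits


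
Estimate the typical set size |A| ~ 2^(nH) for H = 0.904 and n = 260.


log2|A_typical| = nH = 260 * 0.904 = 235.04, so |A_typical| ~ 2^235.04 = 5.677e+70

5.677e+70


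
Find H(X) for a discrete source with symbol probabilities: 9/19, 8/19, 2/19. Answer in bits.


H = -sum(p_i * log2(p_i)). Terms: -(9/19)*log2(9/19) = 0.510633; -(8/19)*log2(8/19) = 0.525443; -(2/19)*log2(2/19) = 0.341887. H = 0.510633 + 0.525443 + 0.341887 = 1.378

1.378 bits


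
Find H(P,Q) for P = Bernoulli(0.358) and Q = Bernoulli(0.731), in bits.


H(P,Q) = -p*log2(q) - (1-p)*log2(1-q). -0.358*log2(0.731) = 0.161836; -0.642*log2(0.269) = 1.216155. H(P,Q) = 0.161836 + 1.216155 = 1.378

1.378 bits


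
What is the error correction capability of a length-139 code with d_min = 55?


Correction capability = floor((d-1)/2) = floor((55-1)/2) = 27

27 errors


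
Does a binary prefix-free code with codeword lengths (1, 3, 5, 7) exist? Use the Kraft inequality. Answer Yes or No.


Kraft sum = sum(2^(-l_i)) = 0.6641, need <= 1. Result: satisfied (a binary prefix-free code with these lengths exists)

Yes


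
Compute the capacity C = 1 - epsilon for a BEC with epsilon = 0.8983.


C = 1 - epsilon = 1 - 0.8983 = 0.1017

0.1017 bits


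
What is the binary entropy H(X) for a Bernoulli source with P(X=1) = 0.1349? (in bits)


H = -p*log2(p) - (1-p)*log2(1-p). -0.1349*log2(0.1349) = 0.389866; -0.8651*log2(0.8651) = 0.180859. H = 0.389866 + 0.180859 = 0.5707

0.5707 bits


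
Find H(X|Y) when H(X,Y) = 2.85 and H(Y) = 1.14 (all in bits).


H(X|Y) = H(X,Y) - H(Y) = 2.85 - 1.14 = 1.71

1.71 bits


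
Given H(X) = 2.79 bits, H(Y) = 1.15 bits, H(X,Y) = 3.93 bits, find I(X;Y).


I(X;Y) = H(X) + H(Y) - H(X,Y) = 2.79 + 1.15 - 3.93 = 0.01

0.01 bits


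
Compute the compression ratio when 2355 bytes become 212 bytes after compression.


Ratio = original / compressed = 2355 / 212 = 11.1085

11.1085


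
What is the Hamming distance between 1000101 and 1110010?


Count differing positions: . ^ ^ . ^ ^ ^ = 5 differences

5


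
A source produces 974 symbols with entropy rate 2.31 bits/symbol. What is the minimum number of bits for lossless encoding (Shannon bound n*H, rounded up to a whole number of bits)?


Minimum bits >= n * H = 974 * 2.31 = 2249.94, rounded up to a whole number of bits = 2250

2250 bits


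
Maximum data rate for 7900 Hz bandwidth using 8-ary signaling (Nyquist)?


Rate = 2 * B * log2(M) = 2 * 7900 * 3.0 = 47400.0

47400.0 bps


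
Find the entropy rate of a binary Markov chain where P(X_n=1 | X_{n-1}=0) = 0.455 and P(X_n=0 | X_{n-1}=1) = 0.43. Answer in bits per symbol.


Stationary distribution: pi_0 = p10/(p01+p10) = 0.4859, pi_1 = 0.5141. Entropy rate H' = pi_0*H(p01) + pi_1*H(p10) = 0.4859*0.9941 + 0.5141*0.9858 = 0.9899

0.9899 bits/symbol


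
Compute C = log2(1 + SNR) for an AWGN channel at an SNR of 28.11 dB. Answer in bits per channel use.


SNR_linear = 10^(28.11/10) = 647.1426; C = log2(1 + SNR_linear) = log2(1 + 647.1426) = 9.3402

9.3402 bits/channel use


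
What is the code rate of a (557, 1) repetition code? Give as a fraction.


Rate = k/n = 1/557

1/557


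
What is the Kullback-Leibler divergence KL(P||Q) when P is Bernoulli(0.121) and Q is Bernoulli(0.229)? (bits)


KL = p*log2(p/q) + (1-p)*log2((1-p)/(1-q)) = 0.121*log2(0.121/0.229) + 0.879*log2(0.879/0.771) = 0.0549

0.0549 bits


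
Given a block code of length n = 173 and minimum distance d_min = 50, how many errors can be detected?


Detection capability = d_min - 1 = 50 - 1 = 49

49 errors


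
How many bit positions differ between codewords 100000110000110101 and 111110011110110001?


Count differing positions: . ^ ^ ^ ^ . ^ . ^ ^ ^ . . . . ^ . . = 9 differences

9


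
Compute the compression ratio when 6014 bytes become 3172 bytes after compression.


Ratio = original / compressed = 6014 / 3172 = 1.896

1.896


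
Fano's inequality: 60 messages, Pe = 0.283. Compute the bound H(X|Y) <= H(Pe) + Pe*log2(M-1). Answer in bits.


H(Pe) = -Pe*log2(Pe) - (1-Pe)*log2(1-Pe) = -0.283*log2(0.283) - 0.717*log2(0.717) = 0.515379 + 0.344128 = 0.8595. Pe*log2(M-1) = 0.283*log2(59) = 1.664788. Bound = H(Pe) + Pe*log2(M-1) = 0.515379 + 0.344128 + 1.664788 = 2.5243

2.5243 bits


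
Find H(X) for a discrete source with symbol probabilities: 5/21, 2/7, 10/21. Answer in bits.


H = -sum(p_i * log2(p_i)). Terms: -(5/21)*log2(5/21) = 0.492950; -(2/7)*log2(2/7) = 0.516387; -(10/21)*log2(10/21) = 0.509709. H = 0.492950 + 0.516387 + 0.509709 = 1.519

1.519 bits


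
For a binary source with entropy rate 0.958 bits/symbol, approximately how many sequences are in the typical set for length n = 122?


log2|A_typical| = nH = 122 * 0.958 = 116.876, so |A_typical| ~ 2^116.876 = 1.525e+35

1.525e+35


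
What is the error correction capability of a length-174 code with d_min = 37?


Correction capability = floor((d-1)/2) = floor((37-1)/2) = 18

18 errors


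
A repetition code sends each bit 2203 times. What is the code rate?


Rate = k/n = 1/2203

1/2203


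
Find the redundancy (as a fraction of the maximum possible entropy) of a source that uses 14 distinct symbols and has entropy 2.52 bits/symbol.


H_max = log2(K) = log2(14) = 3.8074 bits/symbol. Redundancy = 1 - H/H_max = 1 - 2.52/3.8074 = 1 - 0.6619 = 0.3381

0.3381


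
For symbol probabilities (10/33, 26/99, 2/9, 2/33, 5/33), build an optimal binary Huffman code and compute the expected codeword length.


Huffman construction (repeatedly merge the two least-probable nodes; each merge adds 1 bit to every symbol beneath it): 2/33 + 5/33 = 7/33; 7/33 + 2/9 = 43/99; 26/99 + 10/33 = 56/99; 43/99 + 56/99 = 1. Resulting codeword lengths (in the order the probabilities were given): (2, 2, 2, 3, 3). L_avg = sum(p_i * l_i) = 10/33*2 + 26/99*2 + 2/9*2 + 2/33*3 + 5/33*3 = 73/33 = 2.2121

2.2121 bits


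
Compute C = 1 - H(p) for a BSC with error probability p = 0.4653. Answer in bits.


H(p) = -p*log2(p) - (1-p)*log2(1-p) = -0.4653*log2(0.4653) - 0.5347*log2(0.5347) = 0.513583 + 0.482940 = 0.9965. C = 1 - H(p) = 1 - 0.9965 = 0.0035

0.0035 bits


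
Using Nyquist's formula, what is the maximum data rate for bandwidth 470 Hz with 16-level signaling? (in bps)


Rate = 2 * B * log2(M) = 2 * 470 * 4.0 = 3760.0

3760.0 bps


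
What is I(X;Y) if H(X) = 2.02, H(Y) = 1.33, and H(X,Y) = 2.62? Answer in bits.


I(X;Y) = H(X) + H(Y) - H(X,Y) = 2.02 + 1.33 - 2.62 = 0.73

0.73 bits


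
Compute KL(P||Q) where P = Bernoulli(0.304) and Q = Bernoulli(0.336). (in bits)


KL = p*log2(p/q) + (1-p)*log2((1-p)/(1-q)) = 0.304*log2(0.304/0.336) + 0.696*log2(0.696/0.664) = 0.0034

0.0034 bits


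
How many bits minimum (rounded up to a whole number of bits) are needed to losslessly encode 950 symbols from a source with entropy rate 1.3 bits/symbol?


Minimum bits >= n * H = 950 * 1.3 = 1235.0, rounded up to a whole number of bits = 1235

1235 bits


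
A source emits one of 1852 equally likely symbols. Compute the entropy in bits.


H = log2(n) = log2(1852) = 10.8549

10.8549 bits


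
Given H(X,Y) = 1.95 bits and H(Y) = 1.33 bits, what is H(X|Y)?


H(X|Y) = H(X,Y) - H(Y) = 1.95 - 1.33 = 0.62

0.62 bits


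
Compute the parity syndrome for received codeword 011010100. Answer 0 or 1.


Syndrome = XOR of all bits = 0 XOR 1 XOR 1 XOR 0 XOR 1 XOR 0 XOR 1 XOR 0 XOR 0 = 0

0


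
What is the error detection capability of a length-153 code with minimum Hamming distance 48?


Detection capability = d_min - 1 = 48 - 1 = 47

47 errors


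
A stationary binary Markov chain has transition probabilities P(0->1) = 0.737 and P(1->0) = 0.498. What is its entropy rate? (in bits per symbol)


Stationary distribution: pi_0 = p10/(p01+p10) = 0.4032, pi_1 = 0.5968. Entropy rate H' = pi_0*H(p01) + pi_1*H(p10) = 0.4032*0.8312 + 0.5968*1.0 = 0.9319

0.9319 bits/symbol


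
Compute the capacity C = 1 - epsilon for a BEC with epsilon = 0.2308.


C = 1 - epsilon = 1 - 0.2308 = 0.7692

0.7692 bits


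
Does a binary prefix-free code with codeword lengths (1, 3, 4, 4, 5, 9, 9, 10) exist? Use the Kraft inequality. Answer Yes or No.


Kraft sum = sum(2^(-l_i)) = 0.7861, need <= 1. Result: satisfied (a binary prefix-free code with these lengths exists)

Yes


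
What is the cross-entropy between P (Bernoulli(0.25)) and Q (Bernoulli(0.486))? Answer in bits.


H(P,Q) = -p*log2(q) - (1-p)*log2(1-q). -0.25*log2(0.486) = 0.260243; -0.75*log2(0.514) = 0.720120. H(P,Q) = 0.260243 + 0.720120 = 0.9804

0.9804 bits


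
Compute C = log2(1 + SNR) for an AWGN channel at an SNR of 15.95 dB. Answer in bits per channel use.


SNR_linear = 10^(15.95/10) = 39.355; C = log2(1 + SNR_linear) = log2(1 + 39.355) = 5.3347

5.3347 bits/channel use


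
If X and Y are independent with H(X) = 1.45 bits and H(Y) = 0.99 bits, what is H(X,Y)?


For independent variables, H(X,Y) = H(X) + H(Y) = 1.45 + 0.99 = 2.44

2.44 bits


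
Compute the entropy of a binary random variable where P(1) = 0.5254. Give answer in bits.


H = -p*log2(p) - (1-p)*log2(1-p). -0.5254*log2(0.5254) = 0.487840; -0.4746*log2(0.4746) = 0.510298. H = 0.487840 + 0.510298 = 0.9981

0.9981 bits


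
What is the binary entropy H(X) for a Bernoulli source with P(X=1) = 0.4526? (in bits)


H = -p*log2(p) - (1-p)*log2(1-p). -0.4526*log2(0.4526) = 0.517635; -0.5474*log2(0.5474) = 0.475873. H = 0.517635 + 0.475873 = 0.9935

0.9935 bits


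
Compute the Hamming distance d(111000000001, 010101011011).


Count differing positions: ^ . ^ ^ . ^ . ^ ^ . ^ . = 7 differences

7


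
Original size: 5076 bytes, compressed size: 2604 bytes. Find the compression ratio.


Ratio = original / compressed = 5076 / 2604 = 1.9493

1.9493


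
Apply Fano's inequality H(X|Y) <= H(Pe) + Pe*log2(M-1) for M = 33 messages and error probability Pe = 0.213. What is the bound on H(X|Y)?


H(Pe) = -Pe*log2(Pe) - (1-Pe)*log2(1-Pe) = -0.213*log2(0.213) - 0.787*log2(0.787) = 0.475219 + 0.271959 = 0.7472. Pe*log2(M-1) = 0.213*log2(32) = 1.065000. Bound = H(Pe) + Pe*log2(M-1) = 0.475219 + 0.271959 + 1.065000 = 1.8122

1.8122 bits


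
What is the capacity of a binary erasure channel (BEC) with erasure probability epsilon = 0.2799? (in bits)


C = 1 - epsilon = 1 - 0.2799 = 0.7201

0.7201 bits


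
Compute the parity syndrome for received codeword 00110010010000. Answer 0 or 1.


Syndrome = XOR of all bits = 0 XOR 0 XOR 1 XOR 1 XOR 0 XOR 0 XOR 1 XOR 0 XOR 0 XOR 1 XOR 0 XOR 0 XOR 0 XOR 0 = 0

0


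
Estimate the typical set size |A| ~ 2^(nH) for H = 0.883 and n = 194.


log2|A_typical| = nH = 194 * 0.883 = 171.302, so |A_typical| ~ 2^171.302 = 3.690e+51

3.690e+51


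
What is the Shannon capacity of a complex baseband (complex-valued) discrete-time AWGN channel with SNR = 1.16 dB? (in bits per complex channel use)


SNR_linear = 10^(1.16/10) = 1.3062; C = log2(1 + SNR_linear) = log2(1 + 1.3062) = 1.2055

1.2055 bits/channel use


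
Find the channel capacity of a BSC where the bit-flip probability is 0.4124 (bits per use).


H(p) = -p*log2(p) - (1-p)*log2(1-p) = -0.4124*log2(0.4124) - 0.5876*log2(0.5876) = 0.526999 + 0.450744 = 0.9777. C = 1 - H(p) = 1 - 0.9777 = 0.0223

0.0223 bits


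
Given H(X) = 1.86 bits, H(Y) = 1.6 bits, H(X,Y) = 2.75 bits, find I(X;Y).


I(X;Y) = H(X) + H(Y) - H(X,Y) = 1.86 + 1.6 - 2.75 = 0.71

0.71 bits


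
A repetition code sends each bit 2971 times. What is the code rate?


Rate = k/n = 1/2971

1/2971


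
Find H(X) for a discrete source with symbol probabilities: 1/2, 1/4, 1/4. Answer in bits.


H = -sum(p_i * log2(p_i)). Terms: -(1/2)*log2(1/2) = 0.500000; -(1/4)*log2(1/4) = 0.500000; -(1/4)*log2(1/4) = 0.500000. H = 0.500000 + 0.500000 + 0.500000 = 1.5

1.5 bits


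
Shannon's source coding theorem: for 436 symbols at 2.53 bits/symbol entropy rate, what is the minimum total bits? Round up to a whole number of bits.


Minimum bits >= n * H = 436 * 2.53 = 1103.08, rounded up to a whole number of bits = 1104

1104 bits


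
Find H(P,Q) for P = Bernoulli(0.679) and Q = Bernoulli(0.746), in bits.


H(P,Q) = -p*log2(q) - (1-p)*log2(1-q). -0.679*log2(0.746) = 0.287049; -0.321*log2(0.254) = 0.634649. H(P,Q) = 0.287049 + 0.634649 = 0.9217

0.9217 bits


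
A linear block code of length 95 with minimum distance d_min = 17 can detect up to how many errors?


Detection capability = d_min - 1 = 17 - 1 = 16

16 errors


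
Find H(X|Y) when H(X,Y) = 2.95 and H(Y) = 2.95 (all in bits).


H(X|Y) = H(X,Y) - H(Y) = 2.95 - 2.95 = 0.0

0.0 bits


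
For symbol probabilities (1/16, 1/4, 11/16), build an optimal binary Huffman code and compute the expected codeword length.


Huffman construction (repeatedly merge the two least-probable nodes; each merge adds 1 bit to every symbol beneath it): 1/16 + 1/4 = 5/16; 5/16 + 11/16 = 1. Resulting codeword lengths (in the order the probabilities were given): (2, 2, 1). L_avg = sum(p_i * l_i) = 1/16*2 + 1/4*2 + 11/16*1 = 21/16 = 1.3125

1.3125 bits


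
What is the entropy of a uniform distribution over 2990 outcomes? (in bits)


H = log2(n) = log2(2990) = 11.5459

11.5459 bits


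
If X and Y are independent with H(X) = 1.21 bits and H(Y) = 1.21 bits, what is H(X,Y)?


For independent variables, H(X,Y) = H(X) + H(Y) = 1.21 + 1.21 = 2.42

2.42 bits


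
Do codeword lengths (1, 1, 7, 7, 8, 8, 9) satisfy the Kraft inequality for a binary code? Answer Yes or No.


Kraft sum = sum(2^(-l_i)) = 1.0254, need <= 1. Result: violated (a binary prefix-free code with these lengths cannot exist)

No


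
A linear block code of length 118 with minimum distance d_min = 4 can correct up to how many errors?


Correction capability = floor((d-1)/2) = floor((4-1)/2) = 1

1 errors


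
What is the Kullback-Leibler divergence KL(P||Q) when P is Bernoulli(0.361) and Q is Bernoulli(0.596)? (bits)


KL = p*log2(p/q) + (1-p)*log2((1-p)/(1-q)) = 0.361*log2(0.361/0.596) + 0.639*log2(0.639/0.404) = 0.1616

0.1616 bits


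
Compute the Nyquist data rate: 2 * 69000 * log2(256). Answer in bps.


Rate = 2 * B * log2(M) = 2 * 69000 * 8.0 = 1104000.0

1104000.0 bps


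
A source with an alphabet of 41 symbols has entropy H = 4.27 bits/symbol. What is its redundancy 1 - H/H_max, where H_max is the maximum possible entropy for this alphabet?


H_max = log2(K) = log2(41) = 5.3576 bits/symbol. Redundancy = 1 - H/H_max = 1 - 4.27/5.3576 = 1 - 0.797 = 0.203

0.203


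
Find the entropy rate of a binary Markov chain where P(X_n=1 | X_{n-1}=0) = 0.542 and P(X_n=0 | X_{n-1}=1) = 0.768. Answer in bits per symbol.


Stationary distribution: pi_0 = p10/(p01+p10) = 0.5863, pi_1 = 0.4137. Entropy rate H' = pi_0*H(p01) + pi_1*H(p10) = 0.5863*0.9949 + 0.4137*0.7815 = 0.9066

0.9066 bits/symbol


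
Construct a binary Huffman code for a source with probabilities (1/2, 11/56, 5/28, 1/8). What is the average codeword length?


Huffman construction (repeatedly merge the two least-probable nodes; each merge adds 1 bit to every symbol beneath it): 1/8 + 5/28 = 17/56; 11/56 + 17/56 = 1/2; 1/2 + 1/2 = 1. Resulting codeword lengths (in the order the probabilities were given): (1, 2, 3, 3). L_avg = sum(p_i * l_i) = 1/2*1 + 11/56*2 + 5/28*3 + 1/8*3 = 101/56 = 1.8036

1.8036 bits


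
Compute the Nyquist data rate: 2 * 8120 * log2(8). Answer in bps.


Rate = 2 * B * log2(M) = 2 * 8120 * 3.0 = 48720.0

48720.0 bps


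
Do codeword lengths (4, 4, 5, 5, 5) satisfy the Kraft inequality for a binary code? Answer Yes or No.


Kraft sum = sum(2^(-l_i)) = 0.2188, need <= 1. Result: satisfied (a binary prefix-free code with these lengths exists)

Yes


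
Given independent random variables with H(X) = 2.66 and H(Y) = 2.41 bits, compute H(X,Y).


For independent variables, H(X,Y) = H(X) + H(Y) = 2.66 + 2.41 = 5.07

5.07 bits


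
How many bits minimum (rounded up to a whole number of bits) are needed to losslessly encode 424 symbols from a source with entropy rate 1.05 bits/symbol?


Minimum bits >= n * H = 424 * 1.05 = 445.2, rounded up to a whole number of bits = 446

446 bits


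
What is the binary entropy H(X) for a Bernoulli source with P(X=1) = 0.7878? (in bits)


H = -p*log2(p) - (1-p)*log2(1-p). -0.7878*log2(0.7878) = 0.271081; -0.2122*log2(0.2122) = 0.474586. H = 0.271081 + 0.474586 = 0.7457

0.7457 bits


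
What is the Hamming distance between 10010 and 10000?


Count differing positions: . . . ^ . = 1 differences

1


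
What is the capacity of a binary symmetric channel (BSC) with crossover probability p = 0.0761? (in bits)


H(p) = -p*log2(p) - (1-p)*log2(1-p) = -0.0761*log2(0.0761) - 0.9239*log2(0.9239) = 0.282785 + 0.105501 = 0.3883. C = 1 - H(p) = 1 - 0.3883 = 0.6117

0.6117 bits


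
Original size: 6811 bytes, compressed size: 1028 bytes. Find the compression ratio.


Ratio = original / compressed = 6811 / 1028 = 6.6255

6.6255


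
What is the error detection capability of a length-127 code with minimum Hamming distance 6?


Detection capability = d_min - 1 = 6 - 1 = 5

5 errors


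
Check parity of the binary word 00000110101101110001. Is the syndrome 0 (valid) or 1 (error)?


Syndrome = XOR of all bits = 0 XOR 0 XOR 0 XOR 0 XOR 0 XOR 1 XOR 1 XOR 0 XOR 1 XOR 0 XOR 1 XOR 1 XOR 0 XOR 1 XOR 1 XOR 1 XOR 0 XOR 0 XOR 0 XOR 1 = 1

1


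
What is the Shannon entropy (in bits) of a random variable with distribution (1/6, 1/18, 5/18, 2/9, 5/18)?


H = -sum(p_i * log2(p_i)). Terms: -(1/6)*log2(1/6) = 0.430827; -(1/18)*log2(1/18) = 0.231663; -(5/18)*log2(5/18) = 0.513332; -(2/9)*log2(2/9) = 0.482206; -(5/18)*log2(5/18) = 0.513332. H = 0.430827 + 0.231663 + 0.513332 + 0.482206 + 0.513332 = 2.1714

2.1714 bits


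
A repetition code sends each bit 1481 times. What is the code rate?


Rate = k/n = 1/1481

1/1481


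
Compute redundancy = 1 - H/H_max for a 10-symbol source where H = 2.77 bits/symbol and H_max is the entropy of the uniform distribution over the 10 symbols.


H_max = log2(K) = log2(10) = 3.3219 bits/symbol. Redundancy = 1 - H/H_max = 1 - 2.77/3.3219 = 1 - 0.8339 = 0.1661

0.1661


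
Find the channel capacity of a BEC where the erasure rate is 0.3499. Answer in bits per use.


C = 1 - epsilon = 1 - 0.3499 = 0.6501

0.6501 bits


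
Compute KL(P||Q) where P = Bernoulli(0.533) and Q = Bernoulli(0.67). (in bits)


KL = p*log2(p/q) + (1-p)*log2((1-p)/(1-q)) = 0.533*log2(0.533/0.67) + 0.467*log2(0.467/0.33) = 0.058

0.058 bits


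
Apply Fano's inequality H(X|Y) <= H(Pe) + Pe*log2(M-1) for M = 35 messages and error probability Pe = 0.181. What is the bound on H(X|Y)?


H(Pe) = -Pe*log2(Pe) - (1-Pe)*log2(1-Pe) = -0.181*log2(0.181) - 0.819*log2(0.819) = 0.446335 + 0.235925 = 0.6823. Pe*log2(M-1) = 0.181*log2(34) = 0.920831. Bound = H(Pe) + Pe*log2(M-1) = 0.446335 + 0.235925 + 0.920831 = 1.6031

1.6031 bits


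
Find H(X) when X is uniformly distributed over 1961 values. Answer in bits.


H = log2(n) = log2(1961) = 10.9374

10.9374 bits


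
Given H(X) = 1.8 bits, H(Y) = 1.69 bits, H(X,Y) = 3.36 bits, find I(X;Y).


I(X;Y) = H(X) + H(Y) - H(X,Y) = 1.8 + 1.69 - 3.36 = 0.13

0.13 bits


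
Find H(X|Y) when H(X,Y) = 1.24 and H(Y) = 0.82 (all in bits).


H(X|Y) = H(X,Y) - H(Y) = 1.24 - 0.82 = 0.42

0.42 bits


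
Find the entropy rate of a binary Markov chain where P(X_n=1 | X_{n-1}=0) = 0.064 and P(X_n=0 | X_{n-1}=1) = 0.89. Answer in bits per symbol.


Stationary distribution: pi_0 = p10/(p01+p10) = 0.9329, pi_1 = 0.0671. Entropy rate H' = pi_0*H(p01) + pi_1*H(p10) = 0.9329*0.3431 + 0.0671*0.4999 = 0.3536

0.3536 bits/symbol


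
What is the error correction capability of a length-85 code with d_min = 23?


Correction capability = floor((d-1)/2) = floor((23-1)/2) = 11

11 errors


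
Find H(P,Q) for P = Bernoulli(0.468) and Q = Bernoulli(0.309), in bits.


H(P,Q) = -p*log2(q) - (1-p)*log2(1-q). -0.468*log2(0.309) = 0.792942; -0.532*log2(0.691) = 0.283685. H(P,Q) = 0.792942 + 0.283685 = 1.0766

1.0766 bits


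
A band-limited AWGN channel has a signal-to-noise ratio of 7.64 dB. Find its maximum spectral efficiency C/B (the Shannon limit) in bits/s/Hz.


SNR_linear = 10^(7.64/10) = 5.8076; C/B = log2(1 + SNR_linear) = log2(1 + 5.8076) = 2.7672

2.7672 bits/s/Hz


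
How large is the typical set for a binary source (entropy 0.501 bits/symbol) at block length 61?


log2|A_typical| = nH = 61 * 0.501 = 30.561, so |A_typical| ~ 2^30.561 = 1.584e+09

1.584e+09


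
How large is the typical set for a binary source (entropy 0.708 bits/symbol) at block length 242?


log2|A_typical| = nH = 242 * 0.708 = 171.336, so |A_typical| ~ 2^171.336 = 3.778e+51

3.778e+51


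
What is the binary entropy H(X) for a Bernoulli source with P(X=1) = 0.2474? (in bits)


H = -p*log2(p) - (1-p)*log2(1-p). -0.2474*log2(0.2474) = 0.498531; -0.7526*log2(0.7526) = 0.308600. H = 0.498531 + 0.308600 = 0.8071

0.8071 bits


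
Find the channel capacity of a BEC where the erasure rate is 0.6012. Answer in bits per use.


C = 1 - epsilon = 1 - 0.6012 = 0.3988

0.3988 bits


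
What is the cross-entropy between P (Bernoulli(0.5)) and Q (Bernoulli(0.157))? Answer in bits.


H(P,Q) = -p*log2(q) - (1-p)*log2(1-q). -0.5*log2(0.157) = 1.335582; -0.5*log2(0.843) = 0.123198. H(P,Q) = 1.335582 + 0.123198 = 1.4588

1.4588 bits


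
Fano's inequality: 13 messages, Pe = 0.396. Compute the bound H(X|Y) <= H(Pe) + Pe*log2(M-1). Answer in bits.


H(Pe) = -Pe*log2(Pe) - (1-Pe)*log2(1-Pe) = -0.396*log2(0.396) - 0.604*log2(0.604) = 0.529225 + 0.439337 = 0.9686. Pe*log2(M-1) = 0.396*log2(12) = 1.419645. Bound = H(Pe) + Pe*log2(M-1) = 0.529225 + 0.439337 + 1.419645 = 2.3882

2.3882 bits


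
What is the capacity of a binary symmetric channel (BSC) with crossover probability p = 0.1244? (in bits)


H(p) = -p*log2(p) - (1-p)*log2(1-p) = -0.1244*log2(0.1244) - 0.8756*log2(0.8756) = 0.374064 + 0.167814 = 0.5419. C = 1 - H(p) = 1 - 0.5419 = 0.4581

0.4581 bits


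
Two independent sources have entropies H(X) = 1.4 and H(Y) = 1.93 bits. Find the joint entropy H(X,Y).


For independent variables, H(X,Y) = H(X) + H(Y) = 1.4 + 1.93 = 3.33

3.33 bits


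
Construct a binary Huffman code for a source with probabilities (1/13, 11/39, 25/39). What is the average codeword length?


Huffman construction (repeatedly merge the two least-probable nodes; each merge adds 1 bit to every symbol beneath it): 1/13 + 11/39 = 14/39; 14/39 + 25/39 = 1. Resulting codeword lengths (in the order the probabilities were given): (2, 2, 1). L_avg = sum(p_i * l_i) = 1/13*2 + 11/39*2 + 25/39*1 = 53/39 = 1.359

1.359 bits


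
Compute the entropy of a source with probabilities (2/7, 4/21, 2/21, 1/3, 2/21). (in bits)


H = -sum(p_i * log2(p_i)). Terms: -(2/7)*log2(2/7) = 0.516387; -(4/21)*log2(4/21) = 0.455680; -(2/21)*log2(2/21) = 0.323078; -(1/3)*log2(1/3) = 0.528321; -(2/21)*log2(2/21) = 0.323078. H = 0.516387 + 0.455680 + 0.323078 + 0.528321 + 0.323078 = 2.1465

2.1465 bits


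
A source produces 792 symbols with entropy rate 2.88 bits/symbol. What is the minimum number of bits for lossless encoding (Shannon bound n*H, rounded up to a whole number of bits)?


Minimum bits >= n * H = 792 * 2.88 = 2280.96, rounded up to a whole number of bits = 2281

2281 bits


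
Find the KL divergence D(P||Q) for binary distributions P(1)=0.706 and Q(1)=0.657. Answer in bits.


KL = p*log2(p/q) + (1-p)*log2((1-p)/(1-q)) = 0.706*log2(0.706/0.657) + 0.294*log2(0.294/0.343) = 0.0079

0.0079 bits


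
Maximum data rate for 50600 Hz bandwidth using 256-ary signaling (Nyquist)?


Rate = 2 * B * log2(M) = 2 * 50600 * 8.0 = 809600.0

809600.0 bps


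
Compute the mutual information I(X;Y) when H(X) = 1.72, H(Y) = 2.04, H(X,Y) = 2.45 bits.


I(X;Y) = H(X) + H(Y) - H(X,Y) = 1.72 + 2.04 - 2.45 = 1.31

1.31 bits


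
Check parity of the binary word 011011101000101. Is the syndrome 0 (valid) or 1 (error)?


Syndrome = XOR of all bits = 0 XOR 1 XOR 1 XOR 0 XOR 1 XOR 1 XOR 1 XOR 0 XOR 1 XOR 0 XOR 0 XOR 0 XOR 1 XOR 0 XOR 1 = 0

0


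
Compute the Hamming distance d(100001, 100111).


Count differing positions: . . . ^ ^ . = 2 differences

2


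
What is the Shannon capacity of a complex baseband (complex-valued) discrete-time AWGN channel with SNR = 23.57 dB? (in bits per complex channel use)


SNR_linear = 10^(23.57/10) = 227.5097; C = log2(1 + SNR_linear) = log2(1 + 227.5097) = 7.8361

7.8361 bits/channel use


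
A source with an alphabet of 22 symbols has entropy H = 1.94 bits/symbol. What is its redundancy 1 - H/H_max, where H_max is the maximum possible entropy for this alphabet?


H_max = log2(K) = log2(22) = 4.4594 bits/symbol. Redundancy = 1 - H/H_max = 1 - 1.94/4.4594 = 1 - 0.435 = 0.565

0.565


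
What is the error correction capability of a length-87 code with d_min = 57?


Correction capability = floor((d-1)/2) = floor((57-1)/2) = 28

28 errors


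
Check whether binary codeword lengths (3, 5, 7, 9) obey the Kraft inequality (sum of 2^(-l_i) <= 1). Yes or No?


Kraft sum = sum(2^(-l_i)) = 0.166, need <= 1. Result: satisfied (a binary prefix-free code with these lengths exists)

Yes


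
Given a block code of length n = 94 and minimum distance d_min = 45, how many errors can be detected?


Detection capability = d_min - 1 = 45 - 1 = 44

44 errors


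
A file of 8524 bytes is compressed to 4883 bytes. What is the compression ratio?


Ratio = original / compressed = 8524 / 4883 = 1.7456

1.7456


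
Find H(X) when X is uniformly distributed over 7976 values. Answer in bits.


H = log2(n) = log2(7976) = 12.9614

12.9614 bits


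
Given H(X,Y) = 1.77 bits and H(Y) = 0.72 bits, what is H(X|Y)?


H(X|Y) = H(X,Y) - H(Y) = 1.77 - 0.72 = 1.05

1.05 bits


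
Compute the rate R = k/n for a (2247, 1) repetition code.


Rate = k/n = 1/2247

1/2247


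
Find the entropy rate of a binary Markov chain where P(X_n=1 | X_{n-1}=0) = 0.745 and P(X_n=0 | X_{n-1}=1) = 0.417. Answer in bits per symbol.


Stationary distribution: pi_0 = p10/(p01+p10) = 0.3589, pi_1 = 0.6411. Entropy rate H' = pi_0*H(p01) + pi_1*H(p10) = 0.3589*0.8191 + 0.6411*0.98 = 0.9223

0.9223 bits/symbol


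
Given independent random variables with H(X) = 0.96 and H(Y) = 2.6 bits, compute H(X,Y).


For independent variables, H(X,Y) = H(X) + H(Y) = 0.96 + 2.6 = 3.56

3.56 bits


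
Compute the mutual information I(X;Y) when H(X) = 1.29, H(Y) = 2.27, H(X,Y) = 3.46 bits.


I(X;Y) = H(X) + H(Y) - H(X,Y) = 1.29 + 2.27 - 3.46 = 0.1

0.1 bits


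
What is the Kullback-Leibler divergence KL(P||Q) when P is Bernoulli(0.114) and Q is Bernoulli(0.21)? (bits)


KL = p*log2(p/q) + (1-p)*log2((1-p)/(1-q)) = 0.114*log2(0.114/0.21) + 0.886*log2(0.886/0.79) = 0.0461

0.0461 bits


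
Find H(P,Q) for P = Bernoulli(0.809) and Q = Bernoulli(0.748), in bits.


H(P,Q) = -p*log2(q) - (1-p)*log2(1-q). -0.809*log2(0.748) = 0.338882; -0.191*log2(0.252) = 0.379804. H(P,Q) = 0.338882 + 0.379804 = 0.7187

0.7187 bits


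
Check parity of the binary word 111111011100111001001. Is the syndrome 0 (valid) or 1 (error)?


Syndrome = XOR of all bits = 1 XOR 1 XOR 1 XOR 1 XOR 1 XOR 1 XOR 0 XOR 1 XOR 1 XOR 1 XOR 0 XOR 0 XOR 1 XOR 1 XOR 1 XOR 0 XOR 0 XOR 1 XOR 0 XOR 0 XOR 1 = 0

0


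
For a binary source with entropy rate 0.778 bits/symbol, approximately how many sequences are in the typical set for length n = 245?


log2|A_typical| = nH = 245 * 0.778 = 190.61, so |A_typical| ~ 2^190.61 = 2.395e+57

2.395e+57


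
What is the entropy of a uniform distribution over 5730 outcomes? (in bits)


H = log2(n) = log2(5730) = 12.4843

12.4843 bits


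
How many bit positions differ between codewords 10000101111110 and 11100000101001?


Count differing positions: . ^ ^ . . ^ . ^ . ^ . ^ ^ ^ = 8 differences

8


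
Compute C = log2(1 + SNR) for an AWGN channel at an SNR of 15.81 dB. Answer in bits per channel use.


SNR_linear = 10^(15.81/10) = 38.1066; C = log2(1 + SNR_linear) = log2(1 + 38.1066) = 5.2893

5.2893 bits/channel use


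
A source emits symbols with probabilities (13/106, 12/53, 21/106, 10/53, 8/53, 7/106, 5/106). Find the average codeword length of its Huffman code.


Huffman construction (repeatedly merge the two least-probable nodes; each merge adds 1 bit to every symbol beneath it): 5/106 + 7/106 = 6/53; 6/53 + 13/106 = 25/106; 8/53 + 10/53 = 18/53; 21/106 + 12/53 = 45/106; 25/106 + 18/53 = 61/106; 45/106 + 61/106 = 1. Resulting codeword lengths (in the order the probabilities were given): (3, 2, 2, 3, 3, 4, 4). L_avg = sum(p_i * l_i) = 13/106*3 + 12/53*2 + 21/106*2 + 10/53*3 + 8/53*3 + 7/106*4 + 5/106*4 = 285/106 = 2.6887

2.6887 bits


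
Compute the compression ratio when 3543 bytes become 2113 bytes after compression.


Ratio = original / compressed = 3543 / 2113 = 1.6768

1.6768


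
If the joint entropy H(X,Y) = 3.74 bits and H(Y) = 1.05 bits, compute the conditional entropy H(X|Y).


H(X|Y) = H(X,Y) - H(Y) = 3.74 - 1.05 = 2.69

2.69 bits


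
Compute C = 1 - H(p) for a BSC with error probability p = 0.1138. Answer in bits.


H(p) = -p*log2(p) - (1-p)*log2(1-p) = -0.1138*log2(0.1138) - 0.8862*log2(0.8862) = 0.356812 + 0.154461 = 0.5113. C = 1 - H(p) = 1 - 0.5113 = 0.4887

0.4887 bits


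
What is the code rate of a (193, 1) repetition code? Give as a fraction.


Rate = k/n = 1/193

1/193


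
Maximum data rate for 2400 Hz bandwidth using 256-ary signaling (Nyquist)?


Rate = 2 * B * log2(M) = 2 * 2400 * 8.0 = 38400.0

38400.0 bps


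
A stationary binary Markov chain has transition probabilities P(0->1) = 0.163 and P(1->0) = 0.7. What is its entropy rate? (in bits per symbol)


Stationary distribution: pi_0 = p10/(p01+p10) = 0.8111, pi_1 = 0.1889. Entropy rate H' = pi_0*H(p01) + pi_1*H(p10) = 0.8111*0.6414 + 0.1889*0.8813 = 0.6867

0.6867 bits/symbol


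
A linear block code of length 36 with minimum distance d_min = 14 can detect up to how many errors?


Detection capability = d_min - 1 = 14 - 1 = 13

13 errors


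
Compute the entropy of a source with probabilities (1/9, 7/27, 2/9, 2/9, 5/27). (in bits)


H = -sum(p_i * log2(p_i)). Terms: -(1/9)*log2(1/9) = 0.352214; -(7/27)*log2(7/27) = 0.504916; -(2/9)*log2(2/9) = 0.482206; -(2/9)*log2(2/9) = 0.482206; -(5/27)*log2(5/27) = 0.450548. H = 0.352214 + 0.504916 + 0.482206 + 0.482206 + 0.450548 = 2.2721

2.2721 bits


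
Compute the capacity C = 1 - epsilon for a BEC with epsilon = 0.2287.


C = 1 - epsilon = 1 - 0.2287 = 0.7713

0.7713 bits


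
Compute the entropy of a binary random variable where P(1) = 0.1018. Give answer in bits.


H = -p*log2(p) - (1-p)*log2(1-p). -0.1018*log2(0.1018) = 0.335552; -0.8982*log2(0.8982) = 0.139123. H = 0.335552 + 0.139123 = 0.4747

0.4747 bits


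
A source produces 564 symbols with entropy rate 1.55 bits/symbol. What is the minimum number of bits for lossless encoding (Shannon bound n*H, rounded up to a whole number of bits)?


Minimum bits >= n * H = 564 * 1.55 = 874.2, rounded up to a whole number of bits = 875

875 bits


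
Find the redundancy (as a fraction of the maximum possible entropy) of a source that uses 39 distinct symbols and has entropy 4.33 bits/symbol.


H_max = log2(K) = log2(39) = 5.2854 bits/symbol. Redundancy = 1 - H/H_max = 1 - 4.33/5.2854 = 1 - 0.8192 = 0.1808

0.1808


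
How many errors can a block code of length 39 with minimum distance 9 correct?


Correction capability = floor((d-1)/2) = floor((9-1)/2) = 4

4 errors
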